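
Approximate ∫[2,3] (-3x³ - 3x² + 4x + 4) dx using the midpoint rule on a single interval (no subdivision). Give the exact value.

M = (b−a)·f(2.5) = 1·(-51.625) = -51.625.

-51.625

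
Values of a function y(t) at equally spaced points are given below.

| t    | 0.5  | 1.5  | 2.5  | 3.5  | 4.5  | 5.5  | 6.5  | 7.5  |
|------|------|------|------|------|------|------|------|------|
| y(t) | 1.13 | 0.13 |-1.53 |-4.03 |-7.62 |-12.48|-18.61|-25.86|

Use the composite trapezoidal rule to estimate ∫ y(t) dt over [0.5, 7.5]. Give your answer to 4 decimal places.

-56.5050

h = 1, n = 7.
(h/2)·[y₀ + 2y₁ + 2y₂ + 2y₃ + 2y₄ + 2y₅ + 2y₆ + y₇] = 0.5·(-113.01) = -56.5050.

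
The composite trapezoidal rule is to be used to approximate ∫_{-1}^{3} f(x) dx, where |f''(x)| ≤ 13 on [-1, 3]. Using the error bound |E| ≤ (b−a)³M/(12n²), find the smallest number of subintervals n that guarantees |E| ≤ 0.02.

59

Need 832/(12n²) ≤ 0.02.
n² ≥ 832/(12·0.02) = 3466.67 ⇒ n ≥ 58.8784, so the smallest n is 59.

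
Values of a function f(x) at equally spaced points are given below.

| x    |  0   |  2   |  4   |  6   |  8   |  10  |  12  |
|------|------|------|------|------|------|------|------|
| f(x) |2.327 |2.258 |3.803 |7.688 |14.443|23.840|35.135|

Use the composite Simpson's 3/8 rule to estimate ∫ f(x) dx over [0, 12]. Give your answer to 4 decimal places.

h = 2, n = 6.
(3h/8)·[y₀ + 3y₁ + 3y₂ + 2y₃ + 3y₄ + 3y₅ + y₆] = 0.75·(185.870) = 139.4025.

139.4025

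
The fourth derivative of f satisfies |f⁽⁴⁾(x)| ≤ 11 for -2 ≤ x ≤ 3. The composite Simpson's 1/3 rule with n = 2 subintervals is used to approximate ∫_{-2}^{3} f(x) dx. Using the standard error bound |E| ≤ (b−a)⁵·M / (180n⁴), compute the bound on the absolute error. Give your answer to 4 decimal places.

11.9358

|E| ≤ (5)⁵·11 / (180·2⁴) = 34375/2880 = 11.9358.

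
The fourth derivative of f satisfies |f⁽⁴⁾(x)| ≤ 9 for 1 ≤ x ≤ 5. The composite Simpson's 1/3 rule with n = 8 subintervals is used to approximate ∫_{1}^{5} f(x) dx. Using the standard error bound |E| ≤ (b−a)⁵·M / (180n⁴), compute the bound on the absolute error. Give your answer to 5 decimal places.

0.01250

|E| ≤ (4)⁵·9 / (180·8⁴) = 9216/737280 = 0.01250.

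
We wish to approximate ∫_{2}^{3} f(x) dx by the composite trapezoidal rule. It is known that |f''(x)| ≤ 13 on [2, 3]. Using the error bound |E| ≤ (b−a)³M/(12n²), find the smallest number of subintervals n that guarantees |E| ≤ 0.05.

5

Need 13/(12n²) ≤ 0.05.
n² ≥ 13/(12·0.05) = 21.6667 ⇒ n ≥ 4.6547, so the smallest n is 5.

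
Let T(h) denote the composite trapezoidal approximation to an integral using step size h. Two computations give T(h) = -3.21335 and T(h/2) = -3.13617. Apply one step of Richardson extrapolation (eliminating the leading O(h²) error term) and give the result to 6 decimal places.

-3.110443

R = (4·T(h/2) − T(h)) / 3 = (4·(-3.13617) − (-3.21335))/3 = (-9.33133)/3 = -3.110443.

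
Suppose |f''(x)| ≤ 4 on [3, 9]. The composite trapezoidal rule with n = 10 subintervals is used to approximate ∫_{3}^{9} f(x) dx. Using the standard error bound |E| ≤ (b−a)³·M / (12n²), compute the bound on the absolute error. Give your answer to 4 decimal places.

|E| ≤ (6)³·4 / (12·10²) = 864/1200 = 0.7200.

0.7200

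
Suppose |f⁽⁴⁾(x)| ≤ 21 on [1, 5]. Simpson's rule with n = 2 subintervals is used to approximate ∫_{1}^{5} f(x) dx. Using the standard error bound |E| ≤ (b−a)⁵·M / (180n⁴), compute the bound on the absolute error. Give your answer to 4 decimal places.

7.4667

|E| ≤ (4)⁵·21 / (180·2⁴) = 21504/2880 = 7.4667.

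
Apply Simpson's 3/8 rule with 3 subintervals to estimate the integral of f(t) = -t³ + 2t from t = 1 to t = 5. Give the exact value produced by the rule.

h = (5 − 1)/3 = 1.333333.
Nodes t₀,…,t₃ = 1, 2.333333, 3.666667, 5.
f(t) = -t³ + 2t: f₀=1, f₁=-8.037037, f₂=-41.962963, f₃=-115.
(3h/8)·[f₀ + 3f₁ + 3f₂ + f₃] = 0.5·(-264) = -132.

-132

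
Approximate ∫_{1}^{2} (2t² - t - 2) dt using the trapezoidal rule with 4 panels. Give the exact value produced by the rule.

h = (2 − 1)/4 = 0.25.
Nodes t₀,…,t₄ = 1, 1.25, 1.5, 1.75, 2.
f(t) = 2t² - t - 2: f₀=-1, f₁=-0.125, f₂=1, f₃=2.375, f₄=4.
(h/2)·[f₀ + 2f₁ + 2f₂ + 2f₃ + f₄] = 0.125·(9.5) = 1.1875.

1.1875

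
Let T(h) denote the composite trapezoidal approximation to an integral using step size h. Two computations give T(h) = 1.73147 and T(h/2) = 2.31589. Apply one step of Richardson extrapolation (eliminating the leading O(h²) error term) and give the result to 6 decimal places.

2.510697

R = (4·T(h/2) − T(h)) / 3 = (4·2.31589 − 1.73147)/3 = (7.53209)/3 = 2.510697.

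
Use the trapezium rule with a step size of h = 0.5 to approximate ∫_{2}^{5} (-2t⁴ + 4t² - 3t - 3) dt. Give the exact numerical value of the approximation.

-1140.6875

h = (5 − 2)/6 = 0.5.
Nodes t₀,…,t₆ = 2, 2.5, 3, 3.5, 4, 4.5, 5.
f(t) = -2t⁴ + 4t² - 3t - 3: f₀=-25, f₁=-63.625, f₂=-138, f₃=-264.625, f₄=-463, f₅=-755.625, f₆=-1168.
(h/2)·[f₀ + 2f₁ + 2f₂ + 2f₃ + 2f₄ + 2f₅ + f₆] = 0.25·(-4562.75) = -1140.6875.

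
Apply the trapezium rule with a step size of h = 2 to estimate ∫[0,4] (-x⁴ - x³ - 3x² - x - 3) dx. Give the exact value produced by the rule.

h = (4 − 0)/2 = 2.
Nodes x₀,…,x₂ = 0, 2, 4.
f(x) = -x⁴ - x³ - 3x² - x - 3: f₀=-3, f₁=-41, f₂=-375.
(h/2)·[f₀ + 2f₁ + f₂] = 1·(-460) = -460.

-460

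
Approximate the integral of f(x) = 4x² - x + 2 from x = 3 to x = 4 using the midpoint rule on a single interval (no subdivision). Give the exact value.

M = (b−a)·f(3.5) = 1·(47.5) = 47.5.

47.5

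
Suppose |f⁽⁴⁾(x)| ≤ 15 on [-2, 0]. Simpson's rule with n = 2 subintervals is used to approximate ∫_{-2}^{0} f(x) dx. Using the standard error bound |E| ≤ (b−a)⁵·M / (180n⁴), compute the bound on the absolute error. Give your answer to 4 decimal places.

0.1667

|E| ≤ (2)⁵·15 / (180·2⁴) = 480/2880 = 0.1667.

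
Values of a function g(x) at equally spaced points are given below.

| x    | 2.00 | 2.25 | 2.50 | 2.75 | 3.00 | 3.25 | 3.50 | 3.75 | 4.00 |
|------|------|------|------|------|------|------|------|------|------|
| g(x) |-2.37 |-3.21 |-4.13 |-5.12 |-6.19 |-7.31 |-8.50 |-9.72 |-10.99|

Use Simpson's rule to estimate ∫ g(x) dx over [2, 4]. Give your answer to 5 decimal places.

-12.70333

h = 0.25, n = 8.
(h/3)·[y₀ + 4y₁ + 2y₂ + 4y₃ + 2y₄ + 4y₅ + 2y₆ + 4y₇ + y₈] = 0.083333·(-152.44) = -12.70333.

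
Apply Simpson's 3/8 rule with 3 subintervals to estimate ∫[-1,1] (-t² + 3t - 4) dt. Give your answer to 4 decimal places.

h = (1 − (-1))/3 = 0.666667.
Nodes t₀,…,t₃ = -1, -0.333333, 0.333333, 1.
f(t) = -t² + 3t - 4: f₀=-8, f₁=-5.111111, f₂=-3.111111, f₃=-2.
(3h/8)·[f₀ + 3f₁ + 3f₂ + f₃] = 0.25·(-34.666667) = -8.6667.

-8.6667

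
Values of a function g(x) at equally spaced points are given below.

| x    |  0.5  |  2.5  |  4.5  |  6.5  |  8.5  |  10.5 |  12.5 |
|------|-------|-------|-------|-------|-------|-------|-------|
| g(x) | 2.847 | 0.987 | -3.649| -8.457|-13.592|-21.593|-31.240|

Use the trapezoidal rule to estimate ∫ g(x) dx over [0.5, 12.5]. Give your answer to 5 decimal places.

-121.00100

h = 2, n = 6.
(h/2)·[y₀ + 2y₁ + 2y₂ + 2y₃ + 2y₄ + 2y₅ + y₆] = 1·(-121.001) = -121.00100.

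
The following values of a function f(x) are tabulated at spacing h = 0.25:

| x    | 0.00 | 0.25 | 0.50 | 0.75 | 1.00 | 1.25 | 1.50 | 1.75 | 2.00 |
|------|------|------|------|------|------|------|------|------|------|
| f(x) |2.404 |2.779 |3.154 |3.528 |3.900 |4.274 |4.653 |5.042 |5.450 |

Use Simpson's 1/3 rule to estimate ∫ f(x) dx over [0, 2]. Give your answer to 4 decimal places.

7.8133

h = 0.25, n = 8.
(h/3)·[y₀ + 4y₁ + 2y₂ + 4y₃ + 2y₄ + 4y₅ + 2y₆ + 4y₇ + y₈] = 0.083333·(93.760) = 7.8133.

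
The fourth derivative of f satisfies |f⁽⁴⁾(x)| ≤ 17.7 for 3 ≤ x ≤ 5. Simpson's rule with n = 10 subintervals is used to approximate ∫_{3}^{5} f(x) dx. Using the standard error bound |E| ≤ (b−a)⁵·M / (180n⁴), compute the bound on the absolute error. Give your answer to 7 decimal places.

0.0003147

|E| ≤ (2)⁵·17.7 / (180·10⁴) = 566.4/1800000 = 0.0003147.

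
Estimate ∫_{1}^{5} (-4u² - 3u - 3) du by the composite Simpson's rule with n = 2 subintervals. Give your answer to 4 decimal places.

h = (5 − 1)/2 = 2.
Nodes u₀,…,u₂ = 1, 3, 5.
f(u) = -4u² - 3u - 3: f₀=-10, f₁=-48, f₂=-118.
(h/3)·[f₀ + 4f₁ + f₂] = 0.666667·(-320) = -213.3333.

-213.3333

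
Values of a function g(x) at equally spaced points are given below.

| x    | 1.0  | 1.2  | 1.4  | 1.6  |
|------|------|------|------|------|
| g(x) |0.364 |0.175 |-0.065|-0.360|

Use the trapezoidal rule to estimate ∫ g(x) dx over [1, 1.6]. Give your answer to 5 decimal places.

0.02240

h = 0.2, n = 3.
(h/2)·[y₀ + 2y₁ + 2y₂ + y₃] = 0.1·(0.224) = 0.02240.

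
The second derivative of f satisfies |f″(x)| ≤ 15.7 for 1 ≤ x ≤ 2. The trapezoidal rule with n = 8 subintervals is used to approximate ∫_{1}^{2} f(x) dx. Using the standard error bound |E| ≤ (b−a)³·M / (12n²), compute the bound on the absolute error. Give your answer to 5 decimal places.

|E| ≤ (1)³·15.7 / (12·8²) = 15.7/768 = 0.02044.

0.02044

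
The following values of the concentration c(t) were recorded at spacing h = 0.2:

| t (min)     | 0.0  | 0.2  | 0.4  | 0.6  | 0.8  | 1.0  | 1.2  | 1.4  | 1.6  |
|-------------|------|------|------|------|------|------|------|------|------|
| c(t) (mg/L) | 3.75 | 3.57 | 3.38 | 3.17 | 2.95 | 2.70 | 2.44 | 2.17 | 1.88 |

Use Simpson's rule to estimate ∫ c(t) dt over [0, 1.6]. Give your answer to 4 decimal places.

h = 0.2, n = 8.
(h/3)·[y₀ + 4y₁ + 2y₂ + 4y₃ + 2y₄ + 4y₅ + 2y₆ + 4y₇ + y₈] = 0.066667·(69.61) = 4.6407.

4.6407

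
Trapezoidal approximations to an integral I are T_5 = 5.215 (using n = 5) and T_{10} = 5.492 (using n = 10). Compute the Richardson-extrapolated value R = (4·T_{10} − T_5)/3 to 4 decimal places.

R = (4·T_{10} − T_5) / 3 = (4·5.492 − 5.215)/3 = (16.753)/3 = 5.5843.

5.5843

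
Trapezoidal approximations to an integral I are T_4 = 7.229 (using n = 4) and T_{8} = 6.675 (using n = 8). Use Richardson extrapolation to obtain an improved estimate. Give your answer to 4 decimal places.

R = (4·T_{8} − T_4) / 3 = (4·6.675 − 7.229)/3 = (19.471)/3 = 6.4903.

6.4903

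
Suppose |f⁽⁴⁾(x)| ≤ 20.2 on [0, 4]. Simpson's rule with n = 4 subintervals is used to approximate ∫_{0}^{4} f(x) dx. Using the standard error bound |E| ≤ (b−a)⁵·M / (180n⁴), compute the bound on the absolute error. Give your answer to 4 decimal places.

|E| ≤ (4)⁵·20.2 / (180·4⁴) = 20684.8/46080 = 0.4489.

0.4489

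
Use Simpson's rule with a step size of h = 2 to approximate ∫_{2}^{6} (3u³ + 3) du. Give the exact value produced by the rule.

h = (6 − 2)/2 = 2.
Nodes u₀,…,u₂ = 2, 4, 6.
f(u) = 3u³ + 3: f₀=27, f₁=195, f₂=651.
(h/3)·[f₀ + 4f₁ + f₂] = 0.666667·(1458) = 972.

972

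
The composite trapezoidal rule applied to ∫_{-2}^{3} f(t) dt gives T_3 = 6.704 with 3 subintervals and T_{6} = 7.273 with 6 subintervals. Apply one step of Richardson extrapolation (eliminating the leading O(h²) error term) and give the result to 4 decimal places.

R = (4·T_{6} − T_3) / 3 = (4·7.273 − 6.704)/3 = (22.388)/3 = 7.4627.

7.4627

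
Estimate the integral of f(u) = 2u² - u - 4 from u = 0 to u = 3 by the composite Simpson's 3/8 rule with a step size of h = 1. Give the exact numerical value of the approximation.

h = (3 − 0)/3 = 1.
Nodes u₀,…,u₃ = 0, 1, 2, 3.
f(u) = 2u² - u - 4: f₀=-4, f₁=-3, f₂=2, f₃=11.
(3h/8)·[f₀ + 3f₁ + 3f₂ + f₃] = 0.375·(4) = 1.5.

1.5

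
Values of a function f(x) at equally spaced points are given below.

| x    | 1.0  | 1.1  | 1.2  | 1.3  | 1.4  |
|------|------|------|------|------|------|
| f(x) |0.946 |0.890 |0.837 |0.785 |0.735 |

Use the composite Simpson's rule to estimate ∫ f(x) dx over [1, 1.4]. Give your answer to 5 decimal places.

h = 0.1, n = 4.
(h/3)·[y₀ + 4y₁ + 2y₂ + 4y₃ + y₄] = 0.033333·(10.055) = 0.33517.

0.33517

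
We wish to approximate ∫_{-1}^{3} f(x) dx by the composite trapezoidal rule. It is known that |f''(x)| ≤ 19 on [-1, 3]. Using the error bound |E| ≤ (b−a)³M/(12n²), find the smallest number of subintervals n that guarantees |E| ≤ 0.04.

Need 1216/(12n²) ≤ 0.04.
n² ≥ 1216/(12·0.04) = 2533.33 ⇒ n ≥ 50.3322, so the smallest n is 51.

51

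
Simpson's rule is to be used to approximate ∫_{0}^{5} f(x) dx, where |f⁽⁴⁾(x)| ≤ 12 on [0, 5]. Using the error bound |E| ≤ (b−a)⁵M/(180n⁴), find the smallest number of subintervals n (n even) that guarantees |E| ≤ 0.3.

Need 37500/(180n⁴) ≤ 0.3.
n⁴ ≥ 37500/(180·0.3) = 694.444 ⇒ n ≥ 5.1335, so the smallest even n is 6. (n must be even for Simpson's rule.)

6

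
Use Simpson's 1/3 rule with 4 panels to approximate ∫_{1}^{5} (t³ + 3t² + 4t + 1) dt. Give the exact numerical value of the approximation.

h = (5 − 1)/4 = 1.
Nodes t₀,…,t₄ = 1, 2, 3, 4, 5.
f(t) = t³ + 3t² + 4t + 1: f₀=9, f₁=29, f₂=67, f₃=129, f₄=221.
(h/3)·[f₀ + 4f₁ + 2f₂ + 4f₃ + f₄] = 0.333333·(996) = 332.

332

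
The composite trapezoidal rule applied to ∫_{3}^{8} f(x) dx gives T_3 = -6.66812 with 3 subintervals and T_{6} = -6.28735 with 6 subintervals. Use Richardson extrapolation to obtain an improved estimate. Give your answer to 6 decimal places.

-6.160427

R = (4·T_{6} − T_3) / 3 = (4·(-6.28735) − (-6.66812))/3 = (-18.48128)/3 = -6.160427.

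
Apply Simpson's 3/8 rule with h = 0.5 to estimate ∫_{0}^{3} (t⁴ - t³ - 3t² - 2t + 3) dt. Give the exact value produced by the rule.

h = (3 − 0)/6 = 0.5.
Nodes t₀,…,t₆ = 0, 0.5, 1, 1.5, 2, 2.5, 3.
f(t) = t⁴ - t³ - 3t² - 2t + 3: f₀=3, f₁=1.1875, f₂=-2, f₃=-5.0625, f₄=-5, f₅=2.6875, f₆=24.
(3h/8)·[f₀ + 3f₁ + 3f₂ + 2f₃ + 3f₄ + 3f₅ + f₆] = 0.1875·(7.5) = 1.40625.

1.40625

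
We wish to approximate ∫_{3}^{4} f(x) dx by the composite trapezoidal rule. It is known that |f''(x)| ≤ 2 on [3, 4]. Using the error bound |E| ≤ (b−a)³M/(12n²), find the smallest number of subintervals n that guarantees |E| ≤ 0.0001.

Need 2/(12n²) ≤ 0.0001.
n² ≥ 2/(12·0.0001) = 1666.67 ⇒ n ≥ 40.8248, so the smallest n is 41.

41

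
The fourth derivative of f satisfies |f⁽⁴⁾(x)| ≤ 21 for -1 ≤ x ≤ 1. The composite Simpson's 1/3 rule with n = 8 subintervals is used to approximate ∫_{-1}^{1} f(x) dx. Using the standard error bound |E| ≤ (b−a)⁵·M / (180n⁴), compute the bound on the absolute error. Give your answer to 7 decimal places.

|E| ≤ (2)⁵·21 / (180·8⁴) = 672/737280 = 0.0009115.

0.0009115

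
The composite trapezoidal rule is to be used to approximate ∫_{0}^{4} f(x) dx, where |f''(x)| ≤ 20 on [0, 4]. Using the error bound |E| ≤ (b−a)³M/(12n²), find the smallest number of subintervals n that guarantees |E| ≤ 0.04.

52

Need 1280/(12n²) ≤ 0.04.
n² ≥ 1280/(12·0.04) = 2666.67 ⇒ n ≥ 51.6398, so the smallest n is 52.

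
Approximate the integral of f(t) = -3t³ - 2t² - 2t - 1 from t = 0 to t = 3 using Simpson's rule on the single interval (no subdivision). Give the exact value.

-90.75

S = (b−a)/6 · [f(0) + 4f(1.5) + f(3)] = 0.5·[(-1) + 4·(-18.625) + (-106)] = -90.75.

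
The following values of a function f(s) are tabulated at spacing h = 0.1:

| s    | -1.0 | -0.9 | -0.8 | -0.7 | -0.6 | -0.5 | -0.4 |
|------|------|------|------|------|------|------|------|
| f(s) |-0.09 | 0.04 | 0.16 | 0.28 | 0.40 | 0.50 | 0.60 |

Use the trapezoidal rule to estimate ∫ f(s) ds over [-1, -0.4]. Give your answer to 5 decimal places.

h = 0.1, n = 6.
(h/2)·[y₀ + 2y₁ + 2y₂ + 2y₃ + 2y₄ + 2y₅ + y₆] = 0.05·(3.27) = 0.16350.

0.16350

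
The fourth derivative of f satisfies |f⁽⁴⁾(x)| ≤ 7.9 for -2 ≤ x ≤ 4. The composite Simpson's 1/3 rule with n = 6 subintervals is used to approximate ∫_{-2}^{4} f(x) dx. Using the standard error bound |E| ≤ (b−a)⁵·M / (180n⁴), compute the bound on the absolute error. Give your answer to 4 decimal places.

|E| ≤ (6)⁵·7.9 / (180·6⁴) = 61430.4/233280 = 0.2633.

0.2633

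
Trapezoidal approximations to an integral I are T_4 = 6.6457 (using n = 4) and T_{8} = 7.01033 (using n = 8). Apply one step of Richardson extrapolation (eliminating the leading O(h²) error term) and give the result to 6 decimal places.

R = (4·T_{8} − T_4) / 3 = (4·7.01033 − 6.6457)/3 = (21.39562)/3 = 7.131873.

7.131873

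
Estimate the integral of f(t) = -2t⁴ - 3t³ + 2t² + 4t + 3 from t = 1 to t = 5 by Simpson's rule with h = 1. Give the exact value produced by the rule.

h = (5 − 1)/4 = 1.
Nodes t₀,…,t₄ = 1, 2, 3, 4, 5.
f(t) = -2t⁴ - 3t³ + 2t² + 4t + 3: f₀=4, f₁=-37, f₂=-210, f₃=-653, f₄=-1552.
(h/3)·[f₀ + 4f₁ + 2f₂ + 4f₃ + f₄] = 0.333333·(-4728) = -1576.

-1576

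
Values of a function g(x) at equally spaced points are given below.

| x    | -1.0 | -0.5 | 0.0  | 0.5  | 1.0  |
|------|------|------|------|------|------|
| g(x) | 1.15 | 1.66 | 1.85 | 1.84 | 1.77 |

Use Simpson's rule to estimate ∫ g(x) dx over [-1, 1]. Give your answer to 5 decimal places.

h = 0.5, n = 4.
(h/3)·[y₀ + 4y₁ + 2y₂ + 4y₃ + y₄] = 0.166667·(20.62) = 3.43667.

3.43667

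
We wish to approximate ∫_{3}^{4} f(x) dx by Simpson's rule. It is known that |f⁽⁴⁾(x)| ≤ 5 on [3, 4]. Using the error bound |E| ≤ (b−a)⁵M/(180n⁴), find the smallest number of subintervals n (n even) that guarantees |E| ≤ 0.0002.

4

Need 5/(180n⁴) ≤ 0.0002.
n⁴ ≥ 5/(180·0.0002) = 138.889 ⇒ n ≥ 3.4329, so the smallest even n is 4. (n must be even for Simpson's rule.)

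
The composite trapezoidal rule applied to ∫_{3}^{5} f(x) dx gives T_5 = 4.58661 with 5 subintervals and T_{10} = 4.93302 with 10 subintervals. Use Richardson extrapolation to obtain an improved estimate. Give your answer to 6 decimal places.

5.048490

R = (4·T_{10} − T_5) / 3 = (4·4.93302 − 4.58661)/3 = (15.14547)/3 = 5.048490.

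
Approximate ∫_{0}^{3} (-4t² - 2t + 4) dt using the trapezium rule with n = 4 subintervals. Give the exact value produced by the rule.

h = (3 − 0)/4 = 0.75.
Nodes t₀,…,t₄ = 0, 0.75, 1.5, 2.25, 3.
f(t) = -4t² - 2t + 4: f₀=4, f₁=0.25, f₂=-8, f₃=-20.75, f₄=-38.
(h/2)·[f₀ + 2f₁ + 2f₂ + 2f₃ + f₄] = 0.375·(-91) = -34.125.

-34.125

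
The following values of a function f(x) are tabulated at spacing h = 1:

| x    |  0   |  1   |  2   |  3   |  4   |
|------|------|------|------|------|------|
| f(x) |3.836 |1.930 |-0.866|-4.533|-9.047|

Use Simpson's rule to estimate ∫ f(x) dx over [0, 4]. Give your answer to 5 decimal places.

h = 1, n = 4.
(h/3)·[y₀ + 4y₁ + 2y₂ + 4y₃ + y₄] = 0.333333·(-17.355) = -5.78500.

-5.78500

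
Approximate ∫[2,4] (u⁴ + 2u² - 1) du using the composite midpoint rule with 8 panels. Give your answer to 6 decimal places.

233.129395

h = (4 − 2)/8 = 0.25.
Midpoints m₁,…,m₈ = 2.125, 2.375, 2.625, 2.875, 3.125, 3.375, 3.625, 3.875.
f(m₁)=28.422119140625, f(m₂)=42.097900390625, f(m₃)=60.261962890625, f(m₄)=83.851806640625, f(m₅)=113.898681640625, f(m₆)=151.527587890625, f(m₇)=197.957275390625, f(m₈)=254.500244140625.
h·[f(m₁) + f(m₂) + f(m₃) + f(m₄) + f(m₅) + f(m₆) + f(m₇) + f(m₈)] = 0.25·(932.517578125) = 233.129395.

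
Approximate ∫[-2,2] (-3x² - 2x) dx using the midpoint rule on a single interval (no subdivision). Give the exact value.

M = (b−a)·f(0) = 4·(0) = 0.

0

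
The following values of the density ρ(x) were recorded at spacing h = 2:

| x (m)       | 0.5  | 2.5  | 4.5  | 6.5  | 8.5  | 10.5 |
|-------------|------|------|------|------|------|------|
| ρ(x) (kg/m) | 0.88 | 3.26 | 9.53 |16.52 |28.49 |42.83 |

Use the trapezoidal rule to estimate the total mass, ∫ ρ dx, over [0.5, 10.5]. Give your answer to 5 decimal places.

h = 2, n = 5.
(h/2)·[y₀ + 2y₁ + 2y₂ + 2y₃ + 2y₄ + y₅] = 1·(159.31) = 159.31000.

159.31000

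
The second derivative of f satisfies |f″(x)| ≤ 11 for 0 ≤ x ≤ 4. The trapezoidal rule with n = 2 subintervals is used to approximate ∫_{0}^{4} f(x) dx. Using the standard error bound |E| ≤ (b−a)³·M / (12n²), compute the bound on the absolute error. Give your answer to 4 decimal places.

14.6667

|E| ≤ (4)³·11 / (12·2²) = 704/48 = 14.6667.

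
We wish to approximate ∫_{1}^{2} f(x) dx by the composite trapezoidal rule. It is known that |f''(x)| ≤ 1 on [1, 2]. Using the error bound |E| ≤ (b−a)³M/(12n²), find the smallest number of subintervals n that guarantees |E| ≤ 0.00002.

Need 1/(12n²) ≤ 0.00002.
n² ≥ 1/(12·0.00002) = 4166.67 ⇒ n ≥ 64.5497, so the smallest n is 65.

65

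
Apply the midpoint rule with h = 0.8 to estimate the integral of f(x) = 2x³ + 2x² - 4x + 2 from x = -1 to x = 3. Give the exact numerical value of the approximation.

h = (3 − (-1))/5 = 0.8.
Midpoints m₁,…,m₅ = -0.6, 0.2, 1, 1.8, 2.6.
f(m₁)=4.688, f(m₂)=1.296, f(m₃)=2, f(m₄)=12.944, f(m₅)=40.272.
h·[f(m₁) + f(m₂) + f(m₃) + f(m₄) + f(m₅)] = 0.8·(61.2) = 48.96.

48.96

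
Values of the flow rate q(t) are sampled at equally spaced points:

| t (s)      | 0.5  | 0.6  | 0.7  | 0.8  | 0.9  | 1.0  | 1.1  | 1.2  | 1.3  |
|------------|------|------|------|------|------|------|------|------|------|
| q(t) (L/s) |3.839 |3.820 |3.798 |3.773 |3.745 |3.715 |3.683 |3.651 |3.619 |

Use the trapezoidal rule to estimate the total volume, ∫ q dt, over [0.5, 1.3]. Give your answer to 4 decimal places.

h = 0.1, n = 8.
(h/2)·[y₀ + 2y₁ + 2y₂ + 2y₃ + 2y₄ + 2y₅ + 2y₆ + 2y₇ + y₈] = 0.05·(59.828) = 2.9914.

2.9914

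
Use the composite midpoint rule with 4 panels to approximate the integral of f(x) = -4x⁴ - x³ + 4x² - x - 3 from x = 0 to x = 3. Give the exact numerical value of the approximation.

-182.0654296875

h = (3 − 0)/4 = 0.75.
Midpoints m₁,…,m₄ = 0.375, 1.125, 1.875, 2.625.
f(m₁)=-2.9443359375, f(m₂)=-6.8935546875, f(m₃)=-46.8427734375, f(m₄)=-186.0732421875.
h·[f(m₁) + f(m₂) + f(m₃) + f(m₄)] = 0.75·(-242.75390625) = -182.0654296875.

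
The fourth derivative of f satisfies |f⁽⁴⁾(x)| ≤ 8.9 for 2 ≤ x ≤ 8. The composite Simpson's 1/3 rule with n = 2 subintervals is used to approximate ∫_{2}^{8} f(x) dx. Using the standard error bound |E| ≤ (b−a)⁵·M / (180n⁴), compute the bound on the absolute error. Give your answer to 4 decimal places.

|E| ≤ (6)⁵·8.9 / (180·2⁴) = 69206.4/2880 = 24.0300.

24.0300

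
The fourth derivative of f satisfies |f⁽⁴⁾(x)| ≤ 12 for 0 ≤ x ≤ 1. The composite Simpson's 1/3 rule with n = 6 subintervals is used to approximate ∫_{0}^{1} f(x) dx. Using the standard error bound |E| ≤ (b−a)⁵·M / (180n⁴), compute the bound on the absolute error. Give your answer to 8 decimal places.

0.00005144

|E| ≤ (1)⁵·12 / (180·6⁴) = 12/233280 = 0.00005144.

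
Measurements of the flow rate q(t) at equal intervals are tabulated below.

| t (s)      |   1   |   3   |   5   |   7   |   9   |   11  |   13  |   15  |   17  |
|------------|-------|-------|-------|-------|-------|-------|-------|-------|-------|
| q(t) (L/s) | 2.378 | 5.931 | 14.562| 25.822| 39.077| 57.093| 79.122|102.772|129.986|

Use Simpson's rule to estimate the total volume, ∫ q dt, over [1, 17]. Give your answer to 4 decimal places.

776.2387

h = 2, n = 8.
(h/3)·[y₀ + 4y₁ + 2y₂ + 4y₃ + 2y₄ + 4y₅ + 2y₆ + 4y₇ + y₈] = 0.666667·(1164.358) = 776.2387.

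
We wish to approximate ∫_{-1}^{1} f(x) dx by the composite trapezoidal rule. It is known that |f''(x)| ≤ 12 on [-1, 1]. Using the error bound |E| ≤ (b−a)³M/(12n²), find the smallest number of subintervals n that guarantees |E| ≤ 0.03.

Need 96/(12n²) ≤ 0.03.
n² ≥ 96/(12·0.03) = 266.667 ⇒ n ≥ 16.3299, so the smallest n is 17.

17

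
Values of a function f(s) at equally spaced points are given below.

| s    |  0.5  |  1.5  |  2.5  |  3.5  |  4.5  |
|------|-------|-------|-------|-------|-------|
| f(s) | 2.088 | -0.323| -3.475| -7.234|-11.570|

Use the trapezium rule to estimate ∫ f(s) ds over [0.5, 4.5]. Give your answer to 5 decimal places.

-15.77300

h = 1, n = 4.
(h/2)·[y₀ + 2y₁ + 2y₂ + 2y₃ + y₄] = 0.5·(-31.546) = -15.77300.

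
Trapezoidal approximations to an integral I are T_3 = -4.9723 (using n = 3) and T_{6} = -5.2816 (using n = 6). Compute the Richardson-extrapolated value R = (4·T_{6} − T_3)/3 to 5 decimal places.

-5.38470

R = (4·T_{6} − T_3) / 3 = (4·(-5.2816) − (-4.9723))/3 = (-16.1541)/3 = -5.38470.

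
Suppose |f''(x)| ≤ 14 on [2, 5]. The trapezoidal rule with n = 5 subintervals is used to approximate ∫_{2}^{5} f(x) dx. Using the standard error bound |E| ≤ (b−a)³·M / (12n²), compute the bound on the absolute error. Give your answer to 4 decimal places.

|E| ≤ (3)³·14 / (12·5²) = 378/300 = 1.2600.

1.2600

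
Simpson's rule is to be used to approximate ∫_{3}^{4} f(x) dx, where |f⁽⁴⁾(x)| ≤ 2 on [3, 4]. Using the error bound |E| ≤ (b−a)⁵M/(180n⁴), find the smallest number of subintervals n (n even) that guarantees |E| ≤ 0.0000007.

Need 2/(180n⁴) ≤ 0.0000007.
n⁴ ≥ 2/(180·0.0000007) = 15873 ⇒ n ≥ 11.2244, so the smallest even n is 12. (n must be even for Simpson's rule.)

12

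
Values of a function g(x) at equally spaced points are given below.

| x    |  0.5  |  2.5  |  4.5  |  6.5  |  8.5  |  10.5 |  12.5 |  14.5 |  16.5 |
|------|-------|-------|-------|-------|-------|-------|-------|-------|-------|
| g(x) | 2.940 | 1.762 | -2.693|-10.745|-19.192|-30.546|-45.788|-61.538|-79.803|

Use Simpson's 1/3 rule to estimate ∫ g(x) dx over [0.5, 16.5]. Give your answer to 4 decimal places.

h = 2, n = 8.
(h/3)·[y₀ + 4y₁ + 2y₂ + 4y₃ + 2y₄ + 4y₅ + 2y₆ + 4y₇ + y₈] = 0.666667·(-616.477) = -410.9847.

-410.9847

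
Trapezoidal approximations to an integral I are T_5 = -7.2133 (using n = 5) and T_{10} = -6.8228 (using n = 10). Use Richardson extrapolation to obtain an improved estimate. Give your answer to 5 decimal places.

R = (4·T_{10} − T_5) / 3 = (4·(-6.8228) − (-7.2133))/3 = (-20.0779)/3 = -6.69263.

-6.69263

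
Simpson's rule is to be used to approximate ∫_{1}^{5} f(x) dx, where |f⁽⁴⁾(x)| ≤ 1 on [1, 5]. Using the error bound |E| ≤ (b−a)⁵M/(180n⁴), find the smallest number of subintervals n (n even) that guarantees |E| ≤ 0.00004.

Need 1024/(180n⁴) ≤ 0.00004.
n⁴ ≥ 1024/(180·0.00004) = 142222 ⇒ n ≥ 19.4197, so the smallest even n is 20. (n must be even for Simpson's rule.)

20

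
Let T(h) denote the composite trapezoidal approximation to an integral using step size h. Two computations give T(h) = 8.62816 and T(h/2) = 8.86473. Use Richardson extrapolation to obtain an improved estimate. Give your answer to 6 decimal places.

8.943587

R = (4·T(h/2) − T(h)) / 3 = (4·8.86473 − 8.62816)/3 = (26.83076)/3 = 8.943587.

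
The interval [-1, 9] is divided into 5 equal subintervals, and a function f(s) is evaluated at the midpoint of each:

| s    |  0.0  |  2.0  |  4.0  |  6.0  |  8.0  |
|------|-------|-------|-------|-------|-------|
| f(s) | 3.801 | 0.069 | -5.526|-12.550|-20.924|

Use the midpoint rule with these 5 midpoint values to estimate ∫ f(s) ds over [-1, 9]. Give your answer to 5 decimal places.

-70.26000

h = 2, n = 5.
h·[y(m₁) + y(m₂) + y(m₃) + y(m₄) + y(m₅)] = 2·(-35.130) = -70.26000.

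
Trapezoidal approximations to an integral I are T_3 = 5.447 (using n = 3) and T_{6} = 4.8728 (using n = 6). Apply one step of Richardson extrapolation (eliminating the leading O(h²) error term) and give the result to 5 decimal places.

R = (4·T_{6} − T_3) / 3 = (4·4.8728 − 5.447)/3 = (14.0442)/3 = 4.68140.

4.68140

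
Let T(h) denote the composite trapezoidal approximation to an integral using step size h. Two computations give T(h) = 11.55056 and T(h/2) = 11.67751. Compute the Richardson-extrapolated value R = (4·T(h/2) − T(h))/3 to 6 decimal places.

11.719827

R = (4·T(h/2) − T(h)) / 3 = (4·11.67751 − 11.55056)/3 = (35.15948)/3 = 11.719827.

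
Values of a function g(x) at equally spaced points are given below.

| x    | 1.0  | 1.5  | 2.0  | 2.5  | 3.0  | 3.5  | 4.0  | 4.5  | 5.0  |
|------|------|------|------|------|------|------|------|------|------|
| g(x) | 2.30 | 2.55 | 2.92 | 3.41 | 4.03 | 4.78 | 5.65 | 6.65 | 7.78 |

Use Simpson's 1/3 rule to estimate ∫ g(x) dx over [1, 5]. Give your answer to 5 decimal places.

17.47333

h = 0.5, n = 8.
(h/3)·[y₀ + 4y₁ + 2y₂ + 4y₃ + 2y₄ + 4y₅ + 2y₆ + 4y₇ + y₈] = 0.166667·(104.84) = 17.47333.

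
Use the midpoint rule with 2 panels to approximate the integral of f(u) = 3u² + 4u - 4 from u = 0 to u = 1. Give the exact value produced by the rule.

h = (1 − 0)/2 = 0.5.
Midpoints m₁,…,m₂ = 0.25, 0.75.
f(m₁)=-2.8125, f(m₂)=0.6875.
h·[f(m₁) + f(m₂)] = 0.5·(-2.125) = -1.0625.

-1.0625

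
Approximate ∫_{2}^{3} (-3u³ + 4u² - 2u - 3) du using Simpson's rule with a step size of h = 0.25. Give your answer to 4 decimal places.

h = (3 − 2)/4 = 0.25.
Nodes u₀,…,u₄ = 2, 2.25, 2.5, 2.75, 3.
f(u) = -3u³ + 4u² - 2u - 3: f₀=-15, f₁=-21.421875, f₂=-29.875, f₃=-40.640625, f₄=-54.
(h/3)·[f₀ + 4f₁ + 2f₂ + 4f₃ + f₄] = 0.083333·(-377) = -31.4167.

-31.4167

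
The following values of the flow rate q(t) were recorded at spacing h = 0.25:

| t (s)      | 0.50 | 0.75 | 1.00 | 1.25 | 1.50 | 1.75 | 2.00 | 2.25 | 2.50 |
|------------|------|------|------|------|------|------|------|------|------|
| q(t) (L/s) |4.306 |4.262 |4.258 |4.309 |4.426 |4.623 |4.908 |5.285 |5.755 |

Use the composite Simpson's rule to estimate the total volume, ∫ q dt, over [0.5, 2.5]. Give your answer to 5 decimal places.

h = 0.25, n = 8.
(h/3)·[y₀ + 4y₁ + 2y₂ + 4y₃ + 2y₄ + 4y₅ + 2y₆ + 4y₇ + y₈] = 0.083333·(111.161) = 9.26342.

9.26342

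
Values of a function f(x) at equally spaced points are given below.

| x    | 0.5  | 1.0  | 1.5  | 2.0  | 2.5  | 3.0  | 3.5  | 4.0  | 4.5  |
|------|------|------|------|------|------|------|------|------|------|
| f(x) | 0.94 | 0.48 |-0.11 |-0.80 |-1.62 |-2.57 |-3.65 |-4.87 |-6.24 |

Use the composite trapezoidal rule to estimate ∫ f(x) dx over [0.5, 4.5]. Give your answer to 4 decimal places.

h = 0.5, n = 8.
(h/2)·[y₀ + 2y₁ + 2y₂ + 2y₃ + 2y₄ + 2y₅ + 2y₆ + 2y₇ + y₈] = 0.25·(-31.58) = -7.8950.

-7.8950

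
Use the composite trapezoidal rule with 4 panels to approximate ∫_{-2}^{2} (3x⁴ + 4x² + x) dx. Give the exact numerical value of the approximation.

78

h = (2 − (-2))/4 = 1.
Nodes x₀,…,x₄ = -2, -1, 0, 1, 2.
f(x) = 3x⁴ + 4x² + x: f₀=62, f₁=6, f₂=0, f₃=8, f₄=66.
(h/2)·[f₀ + 2f₁ + 2f₂ + 2f₃ + f₄] = 0.5·(156) = 78.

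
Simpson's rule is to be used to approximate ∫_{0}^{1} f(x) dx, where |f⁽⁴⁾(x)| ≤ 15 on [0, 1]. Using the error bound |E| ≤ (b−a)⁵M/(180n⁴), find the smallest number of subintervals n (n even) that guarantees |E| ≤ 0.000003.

14

Need 15/(180n⁴) ≤ 0.000003.
n⁴ ≥ 15/(180·0.000003) = 27777.8 ⇒ n ≥ 12.9099, so the smallest even n is 14. (n must be even for Simpson's rule.)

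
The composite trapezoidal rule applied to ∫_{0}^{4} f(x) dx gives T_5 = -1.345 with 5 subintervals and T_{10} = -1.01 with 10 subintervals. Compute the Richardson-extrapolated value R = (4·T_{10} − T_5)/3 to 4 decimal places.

R = (4·T_{10} − T_5) / 3 = (4·(-1.01) − (-1.345))/3 = (-2.695)/3 = -0.8983.

-0.8983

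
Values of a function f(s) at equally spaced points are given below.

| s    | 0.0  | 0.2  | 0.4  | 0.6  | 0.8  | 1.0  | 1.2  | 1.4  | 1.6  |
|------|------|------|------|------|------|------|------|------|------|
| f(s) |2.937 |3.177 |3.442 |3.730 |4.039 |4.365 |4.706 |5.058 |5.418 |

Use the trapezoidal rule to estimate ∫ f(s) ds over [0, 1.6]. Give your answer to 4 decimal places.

h = 0.2, n = 8.
(h/2)·[y₀ + 2y₁ + 2y₂ + 2y₃ + 2y₄ + 2y₅ + 2y₆ + 2y₇ + y₈] = 0.1·(65.389) = 6.5389.

6.5389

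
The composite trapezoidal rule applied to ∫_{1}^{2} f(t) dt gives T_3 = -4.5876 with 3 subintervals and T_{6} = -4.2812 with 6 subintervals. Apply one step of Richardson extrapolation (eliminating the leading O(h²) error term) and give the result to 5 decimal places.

R = (4·T_{6} − T_3) / 3 = (4·(-4.2812) − (-4.5876))/3 = (-12.5372)/3 = -4.17907.

-4.17907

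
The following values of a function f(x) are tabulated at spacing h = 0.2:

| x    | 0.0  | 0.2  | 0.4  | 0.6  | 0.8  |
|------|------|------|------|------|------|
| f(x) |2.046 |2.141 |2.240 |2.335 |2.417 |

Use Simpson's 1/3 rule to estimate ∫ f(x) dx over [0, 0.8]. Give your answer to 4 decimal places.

1.7898

h = 0.2, n = 4.
(h/3)·[y₀ + 4y₁ + 2y₂ + 4y₃ + y₄] = 0.066667·(26.847) = 1.7898.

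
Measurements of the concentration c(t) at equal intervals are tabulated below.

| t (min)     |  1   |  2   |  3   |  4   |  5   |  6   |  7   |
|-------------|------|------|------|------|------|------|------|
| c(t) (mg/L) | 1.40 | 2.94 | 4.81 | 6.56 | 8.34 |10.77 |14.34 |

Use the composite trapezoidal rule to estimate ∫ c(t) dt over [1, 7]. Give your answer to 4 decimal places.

h = 1, n = 6.
(h/2)·[y₀ + 2y₁ + 2y₂ + 2y₃ + 2y₄ + 2y₅ + y₆] = 0.5·(82.58) = 41.2900.

41.2900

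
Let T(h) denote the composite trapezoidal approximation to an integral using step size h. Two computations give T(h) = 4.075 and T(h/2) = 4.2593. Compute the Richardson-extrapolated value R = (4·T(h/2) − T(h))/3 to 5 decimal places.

R = (4·T(h/2) − T(h)) / 3 = (4·4.2593 − 4.075)/3 = (12.9622)/3 = 4.32073.

4.32073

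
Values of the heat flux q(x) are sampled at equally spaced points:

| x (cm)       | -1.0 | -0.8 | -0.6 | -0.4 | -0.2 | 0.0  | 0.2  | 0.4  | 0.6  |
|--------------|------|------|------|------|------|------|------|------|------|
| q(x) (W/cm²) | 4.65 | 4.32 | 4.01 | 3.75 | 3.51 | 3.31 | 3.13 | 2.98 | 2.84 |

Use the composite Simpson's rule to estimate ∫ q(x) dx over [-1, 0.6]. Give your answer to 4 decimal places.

5.7487

h = 0.2, n = 8.
(h/3)·[y₀ + 4y₁ + 2y₂ + 4y₃ + 2y₄ + 4y₅ + 2y₆ + 4y₇ + y₈] = 0.066667·(86.23) = 5.7487.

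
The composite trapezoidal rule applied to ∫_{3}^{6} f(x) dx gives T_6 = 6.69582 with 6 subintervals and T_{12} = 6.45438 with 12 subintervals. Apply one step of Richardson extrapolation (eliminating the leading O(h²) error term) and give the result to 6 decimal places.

R = (4·T_{12} − T_6) / 3 = (4·6.45438 − 6.69582)/3 = (19.12170)/3 = 6.373900.

6.373900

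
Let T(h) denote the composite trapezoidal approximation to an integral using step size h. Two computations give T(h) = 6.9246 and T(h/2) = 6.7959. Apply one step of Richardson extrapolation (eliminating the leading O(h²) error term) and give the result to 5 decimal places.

R = (4·T(h/2) − T(h)) / 3 = (4·6.7959 − 6.9246)/3 = (20.2590)/3 = 6.75300.

6.75300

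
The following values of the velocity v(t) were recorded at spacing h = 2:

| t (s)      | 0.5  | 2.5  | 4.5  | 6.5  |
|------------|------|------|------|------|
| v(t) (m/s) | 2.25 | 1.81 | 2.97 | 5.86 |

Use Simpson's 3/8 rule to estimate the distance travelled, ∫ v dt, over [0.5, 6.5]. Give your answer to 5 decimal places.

h = 2, n = 3.
(3h/8)·[y₀ + 3y₁ + 3y₂ + y₃] = 0.75·(22.45) = 16.83750.

16.83750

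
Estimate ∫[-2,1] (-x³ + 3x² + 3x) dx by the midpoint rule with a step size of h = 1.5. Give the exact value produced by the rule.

h = (1 − (-2))/2 = 1.5.
Midpoints m₁,…,m₂ = -1.25, 0.25.
f(m₁)=2.890625, f(m₂)=0.921875.
h·[f(m₁) + f(m₂)] = 1.5·(3.8125) = 5.71875.

5.71875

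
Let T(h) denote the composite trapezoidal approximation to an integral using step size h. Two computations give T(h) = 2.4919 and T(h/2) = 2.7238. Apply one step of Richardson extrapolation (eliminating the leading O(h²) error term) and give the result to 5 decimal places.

2.80110

R = (4·T(h/2) − T(h)) / 3 = (4·2.7238 − 2.4919)/3 = (8.4033)/3 = 2.80110.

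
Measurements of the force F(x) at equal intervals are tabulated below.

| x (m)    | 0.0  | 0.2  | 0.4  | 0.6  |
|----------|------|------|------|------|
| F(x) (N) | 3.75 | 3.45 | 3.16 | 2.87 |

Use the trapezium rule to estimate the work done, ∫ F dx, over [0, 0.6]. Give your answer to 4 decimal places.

1.9840

h = 0.2, n = 3.
(h/2)·[y₀ + 2y₁ + 2y₂ + y₃] = 0.1·(19.84) = 1.9840.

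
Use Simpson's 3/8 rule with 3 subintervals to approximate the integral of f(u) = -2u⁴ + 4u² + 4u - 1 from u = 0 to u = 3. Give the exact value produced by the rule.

h = (3 − 0)/3 = 1.
Nodes u₀,…,u₃ = 0, 1, 2, 3.
f(u) = -2u⁴ + 4u² + 4u - 1: f₀=-1, f₁=5, f₂=-9, f₃=-115.
(3h/8)·[f₀ + 3f₁ + 3f₂ + f₃] = 0.375·(-128) = -48.

-48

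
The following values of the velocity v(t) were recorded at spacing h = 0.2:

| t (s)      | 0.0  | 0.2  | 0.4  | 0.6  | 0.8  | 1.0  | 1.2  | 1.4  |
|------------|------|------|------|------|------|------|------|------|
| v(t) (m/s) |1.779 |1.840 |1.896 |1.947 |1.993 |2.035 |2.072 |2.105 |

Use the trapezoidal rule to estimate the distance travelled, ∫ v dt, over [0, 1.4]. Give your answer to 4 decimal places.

h = 0.2, n = 7.
(h/2)·[y₀ + 2y₁ + 2y₂ + 2y₃ + 2y₄ + 2y₅ + 2y₆ + y₇] = 0.1·(27.450) = 2.7450.

2.7450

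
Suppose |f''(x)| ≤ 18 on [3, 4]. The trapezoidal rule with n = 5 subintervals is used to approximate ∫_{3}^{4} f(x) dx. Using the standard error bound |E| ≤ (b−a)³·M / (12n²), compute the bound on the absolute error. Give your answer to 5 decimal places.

0.06000

|E| ≤ (1)³·18 / (12·5²) = 18/300 = 0.06000.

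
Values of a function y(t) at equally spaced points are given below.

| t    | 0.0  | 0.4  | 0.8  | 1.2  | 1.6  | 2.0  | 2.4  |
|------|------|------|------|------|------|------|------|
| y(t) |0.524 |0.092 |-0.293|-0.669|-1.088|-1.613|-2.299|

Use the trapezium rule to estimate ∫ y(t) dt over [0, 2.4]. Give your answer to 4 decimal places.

-1.7834

h = 0.4, n = 6.
(h/2)·[y₀ + 2y₁ + 2y₂ + 2y₃ + 2y₄ + 2y₅ + y₆] = 0.2·(-8.917) = -1.7834.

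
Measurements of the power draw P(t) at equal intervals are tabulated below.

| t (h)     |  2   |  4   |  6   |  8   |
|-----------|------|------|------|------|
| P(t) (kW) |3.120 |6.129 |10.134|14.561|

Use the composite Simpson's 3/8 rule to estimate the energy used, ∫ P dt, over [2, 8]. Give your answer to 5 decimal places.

h = 2, n = 3.
(3h/8)·[y₀ + 3y₁ + 3y₂ + y₃] = 0.75·(66.470) = 49.85250.

49.85250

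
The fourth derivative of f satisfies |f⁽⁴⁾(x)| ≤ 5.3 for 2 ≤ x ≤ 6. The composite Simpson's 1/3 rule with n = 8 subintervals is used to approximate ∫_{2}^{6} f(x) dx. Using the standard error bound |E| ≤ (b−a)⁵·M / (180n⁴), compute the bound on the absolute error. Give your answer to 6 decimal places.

|E| ≤ (4)⁵·5.3 / (180·8⁴) = 5427.2/737280 = 0.007361.

0.007361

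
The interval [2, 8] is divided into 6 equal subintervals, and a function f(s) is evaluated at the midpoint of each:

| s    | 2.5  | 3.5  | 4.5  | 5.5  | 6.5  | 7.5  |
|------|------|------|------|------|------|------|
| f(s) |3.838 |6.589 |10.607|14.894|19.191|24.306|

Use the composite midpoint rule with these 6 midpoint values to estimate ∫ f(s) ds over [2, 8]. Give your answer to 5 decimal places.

79.42500

h = 1, n = 6.
h·[y(m₁) + y(m₂) + y(m₃) + y(m₄) + y(m₅) + y(m₆)] = 1·(79.425) = 79.42500.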